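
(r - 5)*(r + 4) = r^2 - r - 20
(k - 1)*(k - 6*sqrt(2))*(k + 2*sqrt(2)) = k^3 - 4*sqrt(2)*k^2 - k^2 - 24*k + 4*sqrt(2)*k + 24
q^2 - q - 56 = (q - 8)*(q + 7)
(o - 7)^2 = o^2 - 14*o + 49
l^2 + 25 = (l - 5*I)*(l + 5*I)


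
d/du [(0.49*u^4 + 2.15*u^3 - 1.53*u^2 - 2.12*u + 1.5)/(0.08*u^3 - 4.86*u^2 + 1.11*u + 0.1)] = (0.0392*u^6 - 4.7628*u^5 - 8.6949*u^4 + 5.3082*u^3 - 11.7165*u^2 + 14.274*u - 1.877)/(0.0064*u^6 - 0.7776*u^5 + 23.7972*u^4 - 10.7732*u^3 + 0.2601*u^2 + 0.222*u + 0.01)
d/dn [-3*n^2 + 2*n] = 2 - 6*n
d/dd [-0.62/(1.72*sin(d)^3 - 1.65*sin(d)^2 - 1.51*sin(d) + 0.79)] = (3.1992*sin(d)^2 - 2.046*sin(d) - 0.9362)*cos(d)/(1.72*sin(d)^3 - 1.65*sin(d)^2 - 1.51*sin(d) + 0.79)^2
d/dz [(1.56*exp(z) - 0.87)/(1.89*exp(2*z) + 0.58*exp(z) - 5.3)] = (-2.9484*exp(2*z) + 3.2886*exp(z) - 7.7634)*exp(z)/(3.5721*exp(4*z) + 2.1924*exp(3*z) - 19.6976*exp(2*z) - 6.148*exp(z) + 28.09)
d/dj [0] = 0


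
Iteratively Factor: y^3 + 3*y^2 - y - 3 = (y + 3)*(y^2 - 1) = (y - 1)*(y + 3)*(y + 1)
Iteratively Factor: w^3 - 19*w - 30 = (w + 3)*(w^2 - 3*w - 10) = (w - 5)*(w + 3)*(w + 2)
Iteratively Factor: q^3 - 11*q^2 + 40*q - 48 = (q - 3)*(q^2 - 8*q + 16) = (q - 4)*(q - 3)*(q - 4)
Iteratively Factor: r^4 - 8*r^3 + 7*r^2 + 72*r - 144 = (r - 3)*(r^3 - 5*r^2 - 8*r + 48) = (r - 4)*(r - 3)*(r^2 - r - 12) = (r - 4)*(r - 3)*(r + 3)*(r - 4)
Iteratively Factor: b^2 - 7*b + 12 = (b - 3)*(b - 4)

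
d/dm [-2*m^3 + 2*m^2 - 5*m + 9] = -6*m^2 + 4*m - 5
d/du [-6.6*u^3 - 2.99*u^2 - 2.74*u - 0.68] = -19.8*u^2 - 5.98*u - 2.74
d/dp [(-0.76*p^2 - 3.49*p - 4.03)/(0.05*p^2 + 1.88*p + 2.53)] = (-1.2543*p^2 - 3.4426*p - 1.2533)/(0.0025*p^4 + 0.188*p^3 + 3.7874*p^2 + 9.5128*p + 6.4009)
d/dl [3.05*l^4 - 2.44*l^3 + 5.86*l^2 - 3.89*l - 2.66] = 12.2*l^3 - 7.32*l^2 + 11.72*l - 3.89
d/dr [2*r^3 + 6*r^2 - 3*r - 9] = 6*r^2 + 12*r - 3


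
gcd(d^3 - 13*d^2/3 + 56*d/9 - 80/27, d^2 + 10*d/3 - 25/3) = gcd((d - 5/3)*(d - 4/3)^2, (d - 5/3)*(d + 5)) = d - 5/3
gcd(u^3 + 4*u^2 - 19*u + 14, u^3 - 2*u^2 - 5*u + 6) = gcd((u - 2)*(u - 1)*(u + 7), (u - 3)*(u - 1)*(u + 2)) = u - 1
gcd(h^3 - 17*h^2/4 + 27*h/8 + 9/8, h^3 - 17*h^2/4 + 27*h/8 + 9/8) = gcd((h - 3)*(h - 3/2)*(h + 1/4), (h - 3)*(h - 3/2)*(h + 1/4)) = h^3 - 17*h^2/4 + 27*h/8 + 9/8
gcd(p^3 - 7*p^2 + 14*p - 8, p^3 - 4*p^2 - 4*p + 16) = p^2 - 6*p + 8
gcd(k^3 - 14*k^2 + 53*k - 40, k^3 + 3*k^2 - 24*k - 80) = k - 5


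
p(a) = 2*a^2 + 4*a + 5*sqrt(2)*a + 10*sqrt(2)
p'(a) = 4*a + 4 + 5*sqrt(2)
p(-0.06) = 13.49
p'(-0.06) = 10.83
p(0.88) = 25.43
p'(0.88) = 14.59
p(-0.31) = 10.90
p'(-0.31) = 9.83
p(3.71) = 82.74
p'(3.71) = 25.91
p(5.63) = 139.87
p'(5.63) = 33.59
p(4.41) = 101.86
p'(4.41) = 28.71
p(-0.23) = 11.70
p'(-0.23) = 10.15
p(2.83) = 61.49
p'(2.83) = 22.39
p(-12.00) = 169.29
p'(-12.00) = -36.93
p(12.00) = 434.99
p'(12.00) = 59.07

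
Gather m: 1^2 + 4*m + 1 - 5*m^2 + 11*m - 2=-5*m^2 + 15*m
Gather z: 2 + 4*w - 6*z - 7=4*w - 6*z - 5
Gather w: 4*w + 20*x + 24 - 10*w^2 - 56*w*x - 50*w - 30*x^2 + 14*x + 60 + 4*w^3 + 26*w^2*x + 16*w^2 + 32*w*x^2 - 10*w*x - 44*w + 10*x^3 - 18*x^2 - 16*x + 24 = 4*w^3 + w^2*(26*x + 6) + w*(32*x^2 - 66*x - 90) + 10*x^3 - 48*x^2 + 18*x + 108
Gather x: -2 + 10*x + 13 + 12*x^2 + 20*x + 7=12*x^2 + 30*x + 18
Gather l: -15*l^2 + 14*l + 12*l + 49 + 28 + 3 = -15*l^2 + 26*l + 80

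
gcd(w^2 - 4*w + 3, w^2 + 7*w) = 1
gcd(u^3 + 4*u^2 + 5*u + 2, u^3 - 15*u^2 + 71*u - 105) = 1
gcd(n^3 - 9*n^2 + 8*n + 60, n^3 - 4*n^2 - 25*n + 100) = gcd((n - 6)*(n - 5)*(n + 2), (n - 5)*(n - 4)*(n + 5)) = n - 5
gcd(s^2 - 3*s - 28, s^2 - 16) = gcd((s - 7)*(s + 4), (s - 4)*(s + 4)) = s + 4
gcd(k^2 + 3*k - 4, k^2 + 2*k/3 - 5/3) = k - 1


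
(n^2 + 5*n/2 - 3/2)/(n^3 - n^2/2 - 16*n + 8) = (n + 3)/(n^2 - 16)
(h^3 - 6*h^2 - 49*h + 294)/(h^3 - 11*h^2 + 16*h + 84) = (h + 7)/(h + 2)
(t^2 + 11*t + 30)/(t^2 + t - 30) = (t + 5)/(t - 5)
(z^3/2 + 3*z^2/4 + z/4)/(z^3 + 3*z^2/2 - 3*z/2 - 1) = z*(z + 1)/(2*(z^2 + z - 2))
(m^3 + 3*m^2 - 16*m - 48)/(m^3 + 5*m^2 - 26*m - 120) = (m^2 - m - 12)/(m^2 + m - 30)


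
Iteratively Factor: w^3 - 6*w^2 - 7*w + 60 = (w - 5)*(w^2 - w - 12) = (w - 5)*(w - 4)*(w + 3)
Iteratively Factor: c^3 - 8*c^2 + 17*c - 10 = (c - 1)*(c^2 - 7*c + 10) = (c - 5)*(c - 1)*(c - 2)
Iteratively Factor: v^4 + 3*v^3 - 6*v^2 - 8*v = (v + 4)*(v^3 - v^2 - 2*v) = v*(v + 4)*(v^2 - v - 2) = v*(v + 1)*(v + 4)*(v - 2)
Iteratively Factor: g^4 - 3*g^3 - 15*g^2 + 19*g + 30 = (g + 3)*(g^3 - 6*g^2 + 3*g + 10) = (g - 2)*(g + 3)*(g^2 - 4*g - 5) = (g - 2)*(g + 1)*(g + 3)*(g - 5)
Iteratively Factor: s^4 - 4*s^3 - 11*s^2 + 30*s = (s - 2)*(s^3 - 2*s^2 - 15*s) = (s - 2)*(s + 3)*(s^2 - 5*s) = s*(s - 2)*(s + 3)*(s - 5)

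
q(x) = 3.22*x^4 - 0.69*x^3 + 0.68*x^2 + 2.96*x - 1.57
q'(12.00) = 21977.84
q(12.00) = 65709.47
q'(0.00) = 2.96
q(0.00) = -1.57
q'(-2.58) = -235.52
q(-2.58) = 149.84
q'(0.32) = 3.61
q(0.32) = -0.54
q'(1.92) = 89.10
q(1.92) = 45.49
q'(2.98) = 329.48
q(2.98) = 248.96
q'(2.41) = 174.50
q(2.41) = 108.48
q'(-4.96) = -1626.38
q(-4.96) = 2033.54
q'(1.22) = 24.93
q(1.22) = 8.93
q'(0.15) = 3.16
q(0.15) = -1.11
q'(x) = 12.88*x^3 - 2.07*x^2 + 1.36*x + 2.96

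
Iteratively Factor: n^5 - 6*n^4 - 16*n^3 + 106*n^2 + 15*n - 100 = (n + 4)*(n^4 - 10*n^3 + 24*n^2 + 10*n - 25) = (n + 1)*(n + 4)*(n^3 - 11*n^2 + 35*n - 25) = (n - 5)*(n + 1)*(n + 4)*(n^2 - 6*n + 5) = (n - 5)^2*(n + 1)*(n + 4)*(n - 1)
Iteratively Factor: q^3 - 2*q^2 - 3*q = (q - 3)*(q^2 + q) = q*(q - 3)*(q + 1)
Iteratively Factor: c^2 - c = (c)*(c - 1)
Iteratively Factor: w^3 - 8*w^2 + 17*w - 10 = (w - 5)*(w^2 - 3*w + 2) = (w - 5)*(w - 2)*(w - 1)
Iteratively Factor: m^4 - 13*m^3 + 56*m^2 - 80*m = (m - 4)*(m^3 - 9*m^2 + 20*m) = (m - 4)^2*(m^2 - 5*m) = m*(m - 4)^2*(m - 5)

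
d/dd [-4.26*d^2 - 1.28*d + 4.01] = -8.52*d - 1.28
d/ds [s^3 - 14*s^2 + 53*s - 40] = 3*s^2 - 28*s + 53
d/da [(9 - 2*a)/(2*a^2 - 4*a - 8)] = (-a^2 + 2*a + (a - 1)*(2*a - 9) + 4)/(-a^2 + 2*a + 4)^2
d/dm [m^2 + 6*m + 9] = 2*m + 6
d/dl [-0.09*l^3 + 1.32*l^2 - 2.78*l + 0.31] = -0.27*l^2 + 2.64*l - 2.78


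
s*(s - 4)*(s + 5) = s^3 + s^2 - 20*s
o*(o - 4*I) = o^2 - 4*I*o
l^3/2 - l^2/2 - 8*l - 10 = (l/2 + 1)*(l - 5)*(l + 2)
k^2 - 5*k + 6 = (k - 3)*(k - 2)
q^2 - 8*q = q*(q - 8)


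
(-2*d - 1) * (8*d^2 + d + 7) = -16*d^3 - 10*d^2 - 15*d - 7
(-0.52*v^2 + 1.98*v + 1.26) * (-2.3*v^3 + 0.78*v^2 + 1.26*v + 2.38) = 1.196*v^5 - 4.9596*v^4 - 2.0088*v^3 + 2.24*v^2 + 6.3*v + 2.9988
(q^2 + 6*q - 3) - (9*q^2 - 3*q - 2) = -8*q^2 + 9*q - 1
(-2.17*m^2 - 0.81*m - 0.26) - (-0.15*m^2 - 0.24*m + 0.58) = -2.02*m^2 - 0.57*m - 0.84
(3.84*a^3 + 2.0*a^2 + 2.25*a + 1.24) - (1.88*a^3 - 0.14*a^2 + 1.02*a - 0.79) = 1.96*a^3 + 2.14*a^2 + 1.23*a + 2.03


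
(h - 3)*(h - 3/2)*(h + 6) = h^3 + 3*h^2/2 - 45*h/2 + 27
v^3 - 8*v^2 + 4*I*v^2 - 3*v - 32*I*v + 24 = (v - 8)*(v + I)*(v + 3*I)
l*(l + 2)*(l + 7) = l^3 + 9*l^2 + 14*l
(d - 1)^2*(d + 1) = d^3 - d^2 - d + 1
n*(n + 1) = n^2 + n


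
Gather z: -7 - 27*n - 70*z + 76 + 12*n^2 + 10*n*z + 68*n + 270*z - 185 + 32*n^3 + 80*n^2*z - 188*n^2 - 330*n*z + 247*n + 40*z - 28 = 32*n^3 - 176*n^2 + 288*n + z*(80*n^2 - 320*n + 240) - 144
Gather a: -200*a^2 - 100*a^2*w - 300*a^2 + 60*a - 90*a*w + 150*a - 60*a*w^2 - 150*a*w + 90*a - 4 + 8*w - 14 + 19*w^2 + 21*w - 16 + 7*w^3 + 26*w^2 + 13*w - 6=a^2*(-100*w - 500) + a*(-60*w^2 - 240*w + 300) + 7*w^3 + 45*w^2 + 42*w - 40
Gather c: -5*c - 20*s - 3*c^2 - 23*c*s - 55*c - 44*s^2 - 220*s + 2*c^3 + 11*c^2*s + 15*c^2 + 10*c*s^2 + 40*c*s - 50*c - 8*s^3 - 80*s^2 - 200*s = 2*c^3 + c^2*(11*s + 12) + c*(10*s^2 + 17*s - 110) - 8*s^3 - 124*s^2 - 440*s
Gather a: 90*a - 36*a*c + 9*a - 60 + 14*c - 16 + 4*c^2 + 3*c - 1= a*(99 - 36*c) + 4*c^2 + 17*c - 77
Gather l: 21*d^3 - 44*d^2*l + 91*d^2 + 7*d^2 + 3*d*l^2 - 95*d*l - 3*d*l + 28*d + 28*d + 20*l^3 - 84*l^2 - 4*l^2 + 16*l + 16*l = 21*d^3 + 98*d^2 + 56*d + 20*l^3 + l^2*(3*d - 88) + l*(-44*d^2 - 98*d + 32)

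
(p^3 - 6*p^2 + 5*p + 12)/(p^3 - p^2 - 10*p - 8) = (p - 3)/(p + 2)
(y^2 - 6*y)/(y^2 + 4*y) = (y - 6)/(y + 4)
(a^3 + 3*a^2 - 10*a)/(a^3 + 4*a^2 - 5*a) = (a - 2)/(a - 1)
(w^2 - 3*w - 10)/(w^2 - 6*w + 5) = (w + 2)/(w - 1)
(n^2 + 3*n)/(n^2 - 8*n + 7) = n*(n + 3)/(n^2 - 8*n + 7)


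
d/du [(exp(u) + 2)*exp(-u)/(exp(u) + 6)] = (-exp(2*u) - 4*exp(u) - 12)*exp(-u)/(exp(2*u) + 12*exp(u) + 36)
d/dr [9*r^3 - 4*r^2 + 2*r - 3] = 27*r^2 - 8*r + 2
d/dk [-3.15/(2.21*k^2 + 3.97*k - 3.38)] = (13.923*k + 12.5055)/(2.21*k^2 + 3.97*k - 3.38)^2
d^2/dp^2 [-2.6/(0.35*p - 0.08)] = -0.637/(0.35*p - 0.08)^3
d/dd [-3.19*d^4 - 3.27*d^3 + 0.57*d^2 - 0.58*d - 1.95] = -12.76*d^3 - 9.81*d^2 + 1.14*d - 0.58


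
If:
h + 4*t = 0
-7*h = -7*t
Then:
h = 0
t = 0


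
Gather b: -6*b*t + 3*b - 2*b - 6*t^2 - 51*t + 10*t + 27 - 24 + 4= b*(1 - 6*t) - 6*t^2 - 41*t + 7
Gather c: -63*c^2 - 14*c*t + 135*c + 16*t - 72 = -63*c^2 + c*(135 - 14*t) + 16*t - 72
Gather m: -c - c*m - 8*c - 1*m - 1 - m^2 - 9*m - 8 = -9*c - m^2 + m*(-c - 10) - 9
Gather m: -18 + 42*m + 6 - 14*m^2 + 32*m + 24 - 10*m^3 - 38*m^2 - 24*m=-10*m^3 - 52*m^2 + 50*m + 12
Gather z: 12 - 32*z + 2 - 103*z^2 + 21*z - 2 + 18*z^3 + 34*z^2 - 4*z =18*z^3 - 69*z^2 - 15*z + 12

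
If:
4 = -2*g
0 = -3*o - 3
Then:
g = -2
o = -1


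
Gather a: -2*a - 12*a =-14*a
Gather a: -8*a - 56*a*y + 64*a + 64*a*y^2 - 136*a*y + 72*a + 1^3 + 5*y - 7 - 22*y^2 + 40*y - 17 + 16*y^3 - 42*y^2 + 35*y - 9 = a*(64*y^2 - 192*y + 128) + 16*y^3 - 64*y^2 + 80*y - 32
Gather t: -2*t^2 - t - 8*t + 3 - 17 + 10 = -2*t^2 - 9*t - 4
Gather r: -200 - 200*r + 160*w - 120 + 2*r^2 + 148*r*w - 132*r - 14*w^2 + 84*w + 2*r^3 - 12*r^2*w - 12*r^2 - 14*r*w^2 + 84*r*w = 2*r^3 + r^2*(-12*w - 10) + r*(-14*w^2 + 232*w - 332) - 14*w^2 + 244*w - 320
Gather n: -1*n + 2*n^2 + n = 2*n^2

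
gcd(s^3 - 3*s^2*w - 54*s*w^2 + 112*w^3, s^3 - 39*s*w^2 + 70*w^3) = s^2 + 5*s*w - 14*w^2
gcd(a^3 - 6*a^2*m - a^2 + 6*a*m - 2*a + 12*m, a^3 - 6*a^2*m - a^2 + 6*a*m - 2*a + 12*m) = a^3 - 6*a^2*m - a^2 + 6*a*m - 2*a + 12*m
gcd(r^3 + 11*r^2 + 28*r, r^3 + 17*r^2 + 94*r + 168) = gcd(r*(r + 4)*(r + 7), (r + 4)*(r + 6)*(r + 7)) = r^2 + 11*r + 28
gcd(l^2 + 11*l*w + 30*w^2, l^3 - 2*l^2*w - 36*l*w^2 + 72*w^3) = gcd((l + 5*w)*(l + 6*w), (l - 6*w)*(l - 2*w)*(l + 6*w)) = l + 6*w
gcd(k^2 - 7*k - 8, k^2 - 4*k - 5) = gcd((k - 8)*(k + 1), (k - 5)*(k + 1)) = k + 1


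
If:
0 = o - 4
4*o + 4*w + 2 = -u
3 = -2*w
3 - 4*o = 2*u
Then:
No Solution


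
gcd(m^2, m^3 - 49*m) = m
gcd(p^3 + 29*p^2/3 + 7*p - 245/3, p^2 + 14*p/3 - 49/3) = p^2 + 14*p/3 - 49/3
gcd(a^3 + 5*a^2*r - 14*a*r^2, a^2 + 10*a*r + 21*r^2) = a + 7*r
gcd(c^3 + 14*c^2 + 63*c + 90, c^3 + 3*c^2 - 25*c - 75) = c^2 + 8*c + 15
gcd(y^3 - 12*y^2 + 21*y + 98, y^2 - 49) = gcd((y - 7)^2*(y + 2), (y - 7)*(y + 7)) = y - 7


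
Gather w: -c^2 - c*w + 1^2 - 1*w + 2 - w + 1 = -c^2 + w*(-c - 2) + 4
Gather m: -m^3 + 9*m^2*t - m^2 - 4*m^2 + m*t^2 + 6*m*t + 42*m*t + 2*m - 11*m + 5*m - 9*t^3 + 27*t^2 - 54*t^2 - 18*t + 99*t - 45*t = -m^3 + m^2*(9*t - 5) + m*(t^2 + 48*t - 4) - 9*t^3 - 27*t^2 + 36*t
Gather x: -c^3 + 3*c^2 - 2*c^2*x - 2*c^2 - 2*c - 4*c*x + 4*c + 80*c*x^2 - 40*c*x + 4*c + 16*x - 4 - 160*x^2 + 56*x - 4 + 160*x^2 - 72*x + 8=-c^3 + c^2 + 80*c*x^2 + 6*c + x*(-2*c^2 - 44*c)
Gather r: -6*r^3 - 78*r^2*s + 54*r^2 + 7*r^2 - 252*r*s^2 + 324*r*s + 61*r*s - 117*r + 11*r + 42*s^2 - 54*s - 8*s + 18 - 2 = -6*r^3 + r^2*(61 - 78*s) + r*(-252*s^2 + 385*s - 106) + 42*s^2 - 62*s + 16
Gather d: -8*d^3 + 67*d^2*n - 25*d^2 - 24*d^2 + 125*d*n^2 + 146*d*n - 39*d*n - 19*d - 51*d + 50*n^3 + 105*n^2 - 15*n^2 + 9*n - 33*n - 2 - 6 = -8*d^3 + d^2*(67*n - 49) + d*(125*n^2 + 107*n - 70) + 50*n^3 + 90*n^2 - 24*n - 8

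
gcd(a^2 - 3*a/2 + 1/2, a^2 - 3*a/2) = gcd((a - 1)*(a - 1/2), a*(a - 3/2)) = 1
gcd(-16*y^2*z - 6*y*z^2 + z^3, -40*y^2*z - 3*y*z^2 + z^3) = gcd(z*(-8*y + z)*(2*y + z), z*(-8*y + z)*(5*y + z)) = 8*y*z - z^2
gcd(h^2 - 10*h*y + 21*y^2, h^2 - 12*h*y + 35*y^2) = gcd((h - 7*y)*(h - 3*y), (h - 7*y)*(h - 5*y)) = -h + 7*y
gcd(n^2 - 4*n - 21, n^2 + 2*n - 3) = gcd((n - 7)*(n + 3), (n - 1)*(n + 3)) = n + 3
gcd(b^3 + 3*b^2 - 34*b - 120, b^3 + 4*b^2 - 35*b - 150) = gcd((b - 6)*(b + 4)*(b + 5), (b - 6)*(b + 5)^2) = b^2 - b - 30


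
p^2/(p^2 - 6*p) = p/(p - 6)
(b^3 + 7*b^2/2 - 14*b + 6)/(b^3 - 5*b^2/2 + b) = (b + 6)/b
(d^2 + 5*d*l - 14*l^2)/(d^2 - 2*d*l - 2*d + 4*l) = (d + 7*l)/(d - 2)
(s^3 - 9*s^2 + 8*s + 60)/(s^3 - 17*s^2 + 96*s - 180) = (s + 2)/(s - 6)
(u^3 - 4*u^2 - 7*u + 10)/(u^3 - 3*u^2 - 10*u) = (u - 1)/u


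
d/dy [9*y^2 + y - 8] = 18*y + 1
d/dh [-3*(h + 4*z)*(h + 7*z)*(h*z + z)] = 3*z*(-3*h^2 - 22*h*z - 2*h - 28*z^2 - 11*z)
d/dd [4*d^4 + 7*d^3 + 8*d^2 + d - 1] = 16*d^3 + 21*d^2 + 16*d + 1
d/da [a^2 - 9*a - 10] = 2*a - 9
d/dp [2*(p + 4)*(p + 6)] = 4*p + 20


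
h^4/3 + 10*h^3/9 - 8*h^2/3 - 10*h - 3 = (h/3 + 1)*(h - 3)*(h + 1/3)*(h + 3)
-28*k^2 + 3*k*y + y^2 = (-4*k + y)*(7*k + y)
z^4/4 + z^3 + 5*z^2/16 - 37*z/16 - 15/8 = (z/2 + 1/2)*(z/2 + 1)*(z - 3/2)*(z + 5/2)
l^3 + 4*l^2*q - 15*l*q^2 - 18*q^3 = (l - 3*q)*(l + q)*(l + 6*q)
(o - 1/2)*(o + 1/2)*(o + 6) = o^3 + 6*o^2 - o/4 - 3/2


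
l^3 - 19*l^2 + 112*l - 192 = (l - 8)^2*(l - 3)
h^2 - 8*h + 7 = (h - 7)*(h - 1)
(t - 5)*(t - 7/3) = t^2 - 22*t/3 + 35/3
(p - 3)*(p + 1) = p^2 - 2*p - 3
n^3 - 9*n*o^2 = n*(n - 3*o)*(n + 3*o)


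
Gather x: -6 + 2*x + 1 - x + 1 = x - 4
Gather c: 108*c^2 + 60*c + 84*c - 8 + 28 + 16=108*c^2 + 144*c + 36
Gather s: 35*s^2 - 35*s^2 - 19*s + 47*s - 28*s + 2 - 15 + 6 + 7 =0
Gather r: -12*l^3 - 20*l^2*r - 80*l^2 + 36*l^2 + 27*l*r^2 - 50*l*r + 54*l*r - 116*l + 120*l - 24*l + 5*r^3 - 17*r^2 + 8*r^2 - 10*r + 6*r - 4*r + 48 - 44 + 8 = -12*l^3 - 44*l^2 - 20*l + 5*r^3 + r^2*(27*l - 9) + r*(-20*l^2 + 4*l - 8) + 12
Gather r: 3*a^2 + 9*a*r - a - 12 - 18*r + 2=3*a^2 - a + r*(9*a - 18) - 10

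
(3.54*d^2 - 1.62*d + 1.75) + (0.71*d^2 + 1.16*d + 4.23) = 4.25*d^2 - 0.46*d + 5.98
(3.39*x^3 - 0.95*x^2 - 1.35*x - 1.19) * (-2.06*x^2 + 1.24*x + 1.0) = -6.9834*x^5 + 6.1606*x^4 + 4.993*x^3 - 0.1726*x^2 - 2.8256*x - 1.19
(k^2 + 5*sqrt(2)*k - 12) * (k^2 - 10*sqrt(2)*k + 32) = k^4 - 5*sqrt(2)*k^3 - 80*k^2 + 280*sqrt(2)*k - 384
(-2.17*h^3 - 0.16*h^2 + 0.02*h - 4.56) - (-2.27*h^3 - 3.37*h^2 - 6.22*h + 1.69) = 0.1*h^3 + 3.21*h^2 + 6.24*h - 6.25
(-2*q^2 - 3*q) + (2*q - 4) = -2*q^2 - q - 4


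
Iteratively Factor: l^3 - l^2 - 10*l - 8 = (l + 1)*(l^2 - 2*l - 8) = (l + 1)*(l + 2)*(l - 4)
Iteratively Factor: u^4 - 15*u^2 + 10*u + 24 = (u + 4)*(u^3 - 4*u^2 + u + 6) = (u - 2)*(u + 4)*(u^2 - 2*u - 3) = (u - 2)*(u + 1)*(u + 4)*(u - 3)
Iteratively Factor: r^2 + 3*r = (r)*(r + 3)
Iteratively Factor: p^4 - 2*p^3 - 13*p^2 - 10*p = (p)*(p^3 - 2*p^2 - 13*p - 10) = p*(p + 1)*(p^2 - 3*p - 10) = p*(p + 1)*(p + 2)*(p - 5)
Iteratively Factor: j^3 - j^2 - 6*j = (j + 2)*(j^2 - 3*j) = j*(j + 2)*(j - 3)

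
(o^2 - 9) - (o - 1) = o^2 - o - 8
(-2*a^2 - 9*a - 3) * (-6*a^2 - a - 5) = 12*a^4 + 56*a^3 + 37*a^2 + 48*a + 15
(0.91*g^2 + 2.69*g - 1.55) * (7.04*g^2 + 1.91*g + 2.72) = 6.4064*g^4 + 20.6757*g^3 - 3.2989*g^2 + 4.3563*g - 4.216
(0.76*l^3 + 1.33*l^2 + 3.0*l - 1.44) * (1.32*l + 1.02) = 1.0032*l^4 + 2.5308*l^3 + 5.3166*l^2 + 1.1592*l - 1.4688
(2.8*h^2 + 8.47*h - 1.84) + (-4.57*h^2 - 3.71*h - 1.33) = -1.77*h^2 + 4.76*h - 3.17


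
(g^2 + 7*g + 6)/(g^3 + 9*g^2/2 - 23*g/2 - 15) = 2/(2*g - 5)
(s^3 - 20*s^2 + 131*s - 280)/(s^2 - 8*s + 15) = (s^2 - 15*s + 56)/(s - 3)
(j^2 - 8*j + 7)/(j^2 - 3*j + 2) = (j - 7)/(j - 2)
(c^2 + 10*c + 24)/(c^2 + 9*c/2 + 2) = 2*(c + 6)/(2*c + 1)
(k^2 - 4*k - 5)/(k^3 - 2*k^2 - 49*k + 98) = (k^2 - 4*k - 5)/(k^3 - 2*k^2 - 49*k + 98)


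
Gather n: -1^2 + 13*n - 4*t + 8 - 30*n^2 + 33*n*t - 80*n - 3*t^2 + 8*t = -30*n^2 + n*(33*t - 67) - 3*t^2 + 4*t + 7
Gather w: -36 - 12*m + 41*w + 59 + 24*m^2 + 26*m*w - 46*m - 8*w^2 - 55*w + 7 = 24*m^2 - 58*m - 8*w^2 + w*(26*m - 14) + 30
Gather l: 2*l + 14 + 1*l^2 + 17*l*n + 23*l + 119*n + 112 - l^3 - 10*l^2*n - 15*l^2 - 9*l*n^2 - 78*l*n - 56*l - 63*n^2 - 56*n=-l^3 + l^2*(-10*n - 14) + l*(-9*n^2 - 61*n - 31) - 63*n^2 + 63*n + 126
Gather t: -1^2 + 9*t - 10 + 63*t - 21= 72*t - 32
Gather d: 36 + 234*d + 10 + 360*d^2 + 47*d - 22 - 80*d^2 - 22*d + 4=280*d^2 + 259*d + 28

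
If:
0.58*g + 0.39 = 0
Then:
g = -0.67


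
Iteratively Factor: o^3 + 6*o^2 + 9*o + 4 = (o + 1)*(o^2 + 5*o + 4) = (o + 1)*(o + 4)*(o + 1)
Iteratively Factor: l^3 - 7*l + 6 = (l + 3)*(l^2 - 3*l + 2) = (l - 2)*(l + 3)*(l - 1)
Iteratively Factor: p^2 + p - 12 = (p - 3)*(p + 4)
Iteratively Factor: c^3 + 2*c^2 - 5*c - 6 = (c + 3)*(c^2 - c - 2) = (c + 1)*(c + 3)*(c - 2)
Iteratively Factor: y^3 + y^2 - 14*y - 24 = (y - 4)*(y^2 + 5*y + 6) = (y - 4)*(y + 2)*(y + 3)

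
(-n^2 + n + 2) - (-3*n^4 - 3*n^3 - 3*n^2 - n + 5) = 3*n^4 + 3*n^3 + 2*n^2 + 2*n - 3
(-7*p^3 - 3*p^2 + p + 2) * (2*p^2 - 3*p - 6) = -14*p^5 + 15*p^4 + 53*p^3 + 19*p^2 - 12*p - 12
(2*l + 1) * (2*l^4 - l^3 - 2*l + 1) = 4*l^5 - l^3 - 4*l^2 + 1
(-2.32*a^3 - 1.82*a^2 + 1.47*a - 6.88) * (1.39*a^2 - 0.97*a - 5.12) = -3.2248*a^5 - 0.2794*a^4 + 15.6871*a^3 - 1.6707*a^2 - 0.8528*a + 35.2256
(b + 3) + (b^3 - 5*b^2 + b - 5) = b^3 - 5*b^2 + 2*b - 2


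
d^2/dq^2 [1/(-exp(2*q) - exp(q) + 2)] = (-2*(2*exp(q) + 1)^2*exp(q) + (4*exp(q) + 1)*(exp(2*q) + exp(q) - 2))*exp(q)/(exp(2*q) + exp(q) - 2)^3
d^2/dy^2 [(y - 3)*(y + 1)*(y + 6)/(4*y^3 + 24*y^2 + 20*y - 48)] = (-y^6 - 30*y^5 - 183*y^4 - 508*y^3 - 1305*y^2 - 2538*y - 1035)/(y^9 + 18*y^8 + 123*y^7 + 360*y^6 + 183*y^5 - 1206*y^4 - 1603*y^3 + 1692*y^2 + 2160*y - 1728)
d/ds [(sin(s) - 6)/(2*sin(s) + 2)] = 7*cos(s)/(2*(sin(s) + 1)^2)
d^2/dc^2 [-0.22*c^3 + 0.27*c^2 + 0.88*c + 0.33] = 0.54 - 1.32*c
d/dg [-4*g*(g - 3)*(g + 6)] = -12*g^2 - 24*g + 72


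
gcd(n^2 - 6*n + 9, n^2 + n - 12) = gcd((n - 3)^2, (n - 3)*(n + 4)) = n - 3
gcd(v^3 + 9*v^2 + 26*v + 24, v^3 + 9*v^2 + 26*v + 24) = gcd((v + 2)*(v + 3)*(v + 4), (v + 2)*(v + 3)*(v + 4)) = v^3 + 9*v^2 + 26*v + 24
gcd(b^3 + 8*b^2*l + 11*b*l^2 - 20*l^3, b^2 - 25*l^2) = b + 5*l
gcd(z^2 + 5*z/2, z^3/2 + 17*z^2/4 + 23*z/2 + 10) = z + 5/2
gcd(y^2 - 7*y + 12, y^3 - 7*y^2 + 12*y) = y^2 - 7*y + 12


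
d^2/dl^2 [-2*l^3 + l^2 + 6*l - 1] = 2 - 12*l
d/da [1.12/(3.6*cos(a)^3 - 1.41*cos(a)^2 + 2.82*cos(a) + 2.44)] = (12.096*cos(a)^2 - 3.1584*cos(a) + 3.1584)*sin(a)/(3.6*cos(a)^3 - 1.41*cos(a)^2 + 2.82*cos(a) + 2.44)^2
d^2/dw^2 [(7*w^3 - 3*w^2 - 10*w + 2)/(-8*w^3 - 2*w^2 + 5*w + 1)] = 2*(304*w^6 + 1080*w^5 - 264*w^4 + 193*w^3 + 609*w^2 + 51*w - 101)/(512*w^9 + 384*w^8 - 864*w^7 - 664*w^6 + 444*w^5 + 378*w^4 - 41*w^3 - 69*w^2 - 15*w - 1)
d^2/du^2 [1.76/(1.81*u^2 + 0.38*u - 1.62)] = (-11.531872*u^2 - 2.421056*u + 1.76*(3.62*u + 0.38)*(7.24*u + 0.76) + 10.321344)/(1.81*u^2 + 0.38*u - 1.62)^3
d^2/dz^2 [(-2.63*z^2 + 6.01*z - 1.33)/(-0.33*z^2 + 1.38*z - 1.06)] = (1.086426*z^3 - 4.65082199999999*z^2 + 8.979696*z - 7.537484)/(0.035937*z^6 - 0.450846*z^5 + 2.231658*z^4 - 5.524416*z^3 + 7.168356*z^2 - 4.651704*z + 1.191016)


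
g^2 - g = g*(g - 1)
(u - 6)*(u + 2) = u^2 - 4*u - 12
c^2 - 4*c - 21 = (c - 7)*(c + 3)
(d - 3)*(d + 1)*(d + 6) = d^3 + 4*d^2 - 15*d - 18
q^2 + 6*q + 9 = (q + 3)^2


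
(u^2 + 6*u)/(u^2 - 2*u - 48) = u/(u - 8)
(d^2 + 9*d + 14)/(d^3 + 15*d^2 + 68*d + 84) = 1/(d + 6)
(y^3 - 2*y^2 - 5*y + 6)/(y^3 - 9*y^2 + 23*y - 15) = (y + 2)/(y - 5)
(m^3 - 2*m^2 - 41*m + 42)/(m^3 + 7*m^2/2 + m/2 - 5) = 2*(m^2 - m - 42)/(2*m^2 + 9*m + 10)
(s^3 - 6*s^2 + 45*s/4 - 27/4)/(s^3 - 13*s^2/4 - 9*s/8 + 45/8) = 2*(2*s - 3)/(4*s + 5)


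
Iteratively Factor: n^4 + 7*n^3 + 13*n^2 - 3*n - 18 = (n - 1)*(n^3 + 8*n^2 + 21*n + 18) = (n - 1)*(n + 3)*(n^2 + 5*n + 6) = (n - 1)*(n + 2)*(n + 3)*(n + 3)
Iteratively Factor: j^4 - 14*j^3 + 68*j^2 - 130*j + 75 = (j - 5)*(j^3 - 9*j^2 + 23*j - 15) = (j - 5)*(j - 3)*(j^2 - 6*j + 5) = (j - 5)^2*(j - 3)*(j - 1)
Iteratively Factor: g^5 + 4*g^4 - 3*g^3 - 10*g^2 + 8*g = (g + 2)*(g^4 + 2*g^3 - 7*g^2 + 4*g) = (g - 1)*(g + 2)*(g^3 + 3*g^2 - 4*g) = (g - 1)^2*(g + 2)*(g^2 + 4*g) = (g - 1)^2*(g + 2)*(g + 4)*(g)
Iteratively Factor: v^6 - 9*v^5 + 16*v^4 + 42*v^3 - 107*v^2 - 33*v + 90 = (v + 1)*(v^5 - 10*v^4 + 26*v^3 + 16*v^2 - 123*v + 90) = (v - 1)*(v + 1)*(v^4 - 9*v^3 + 17*v^2 + 33*v - 90) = (v - 3)*(v - 1)*(v + 1)*(v^3 - 6*v^2 - v + 30) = (v - 3)*(v - 1)*(v + 1)*(v + 2)*(v^2 - 8*v + 15) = (v - 3)^2*(v - 1)*(v + 1)*(v + 2)*(v - 5)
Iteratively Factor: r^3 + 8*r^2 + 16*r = (r + 4)*(r^2 + 4*r) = r*(r + 4)*(r + 4)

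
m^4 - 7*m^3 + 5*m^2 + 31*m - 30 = (m - 5)*(m - 3)*(m - 1)*(m + 2)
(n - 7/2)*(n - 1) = n^2 - 9*n/2 + 7/2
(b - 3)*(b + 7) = b^2 + 4*b - 21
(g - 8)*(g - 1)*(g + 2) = g^3 - 7*g^2 - 10*g + 16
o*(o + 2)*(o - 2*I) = o^3 + 2*o^2 - 2*I*o^2 - 4*I*o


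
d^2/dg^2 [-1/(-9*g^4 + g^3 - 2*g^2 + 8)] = 2*(g^2*(36*g^2 - 3*g + 4)^2 + (-54*g^2 + 3*g - 2)*(9*g^4 - g^3 + 2*g^2 - 8))/(9*g^4 - g^3 + 2*g^2 - 8)^3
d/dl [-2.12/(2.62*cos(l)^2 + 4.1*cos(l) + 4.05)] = -(11.1088*cos(l) + 8.692)*sin(l)/(2.62*cos(l)^2 + 4.1*cos(l) + 4.05)^2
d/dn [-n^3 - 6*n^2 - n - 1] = -3*n^2 - 12*n - 1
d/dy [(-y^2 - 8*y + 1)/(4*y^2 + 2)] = (8*y^2 - 3*y - 4)/(4*y^4 + 4*y^2 + 1)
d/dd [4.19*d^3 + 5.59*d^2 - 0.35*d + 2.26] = 12.57*d^2 + 11.18*d - 0.35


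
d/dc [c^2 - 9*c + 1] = 2*c - 9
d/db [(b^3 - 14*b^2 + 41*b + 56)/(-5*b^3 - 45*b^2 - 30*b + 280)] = (-23*b^4 + 70*b^3 + 789*b^2 - 560*b + 2632)/(5*(b^6 + 18*b^5 + 93*b^4 - 4*b^3 - 972*b^2 - 672*b + 3136))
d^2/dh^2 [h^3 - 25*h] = 6*h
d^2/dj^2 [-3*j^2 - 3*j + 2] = -6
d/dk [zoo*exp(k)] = zoo*exp(k)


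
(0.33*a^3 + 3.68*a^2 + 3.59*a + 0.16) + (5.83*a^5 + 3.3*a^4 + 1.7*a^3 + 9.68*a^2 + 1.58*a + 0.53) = 5.83*a^5 + 3.3*a^4 + 2.03*a^3 + 13.36*a^2 + 5.17*a + 0.69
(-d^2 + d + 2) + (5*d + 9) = -d^2 + 6*d + 11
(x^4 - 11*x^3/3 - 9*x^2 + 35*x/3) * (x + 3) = x^5 - 2*x^4/3 - 20*x^3 - 46*x^2/3 + 35*x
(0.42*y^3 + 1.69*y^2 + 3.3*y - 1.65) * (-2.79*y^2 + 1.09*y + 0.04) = -1.1718*y^5 - 4.2573*y^4 - 7.3481*y^3 + 8.2681*y^2 - 1.6665*y - 0.066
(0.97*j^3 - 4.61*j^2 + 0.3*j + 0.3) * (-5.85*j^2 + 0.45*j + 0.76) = -5.6745*j^5 + 27.405*j^4 - 3.0923*j^3 - 5.1236*j^2 + 0.363*j + 0.228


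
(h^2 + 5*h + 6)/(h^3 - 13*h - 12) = (h + 2)/(h^2 - 3*h - 4)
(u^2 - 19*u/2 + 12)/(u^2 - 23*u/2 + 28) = (2*u - 3)/(2*u - 7)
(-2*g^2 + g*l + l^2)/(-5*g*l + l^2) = (2*g^2 - g*l - l^2)/(l*(5*g - l))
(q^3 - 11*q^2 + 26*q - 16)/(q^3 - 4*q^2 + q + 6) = (q^2 - 9*q + 8)/(q^2 - 2*q - 3)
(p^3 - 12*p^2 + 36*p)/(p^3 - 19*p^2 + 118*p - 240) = p*(p - 6)/(p^2 - 13*p + 40)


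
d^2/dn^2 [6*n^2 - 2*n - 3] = 12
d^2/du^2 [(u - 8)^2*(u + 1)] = 6*u - 30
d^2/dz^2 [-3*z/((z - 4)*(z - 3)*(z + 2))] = 18*(-z^5 + 5*z^4 - 9*z^3 + 48*z^2 - 120*z - 16)/(z^9 - 15*z^8 + 69*z^7 + 7*z^6 - 858*z^5 + 1452*z^4 + 3160*z^3 - 8352*z^2 - 3456*z + 13824)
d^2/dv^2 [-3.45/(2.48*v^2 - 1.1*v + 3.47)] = (42.43776*v^2 - 18.8232*v - 3.45*(4.96*v - 1.1)*(9.92*v - 2.2) + 59.37864)/(2.48*v^2 - 1.1*v + 3.47)^3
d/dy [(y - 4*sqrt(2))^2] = 2*y - 8*sqrt(2)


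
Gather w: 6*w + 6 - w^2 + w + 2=-w^2 + 7*w + 8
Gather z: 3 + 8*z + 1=8*z + 4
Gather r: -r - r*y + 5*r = r*(4 - y)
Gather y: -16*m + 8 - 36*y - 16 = -16*m - 36*y - 8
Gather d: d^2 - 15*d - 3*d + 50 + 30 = d^2 - 18*d + 80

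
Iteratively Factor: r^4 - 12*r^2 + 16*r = (r)*(r^3 - 12*r + 16) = r*(r - 2)*(r^2 + 2*r - 8) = r*(r - 2)*(r + 4)*(r - 2)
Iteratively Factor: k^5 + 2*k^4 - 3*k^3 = (k)*(k^4 + 2*k^3 - 3*k^2) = k*(k + 3)*(k^3 - k^2) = k^2*(k + 3)*(k^2 - k) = k^2*(k - 1)*(k + 3)*(k)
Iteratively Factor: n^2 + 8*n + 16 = (n + 4)*(n + 4)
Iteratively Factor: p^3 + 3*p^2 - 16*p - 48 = (p - 4)*(p^2 + 7*p + 12) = (p - 4)*(p + 3)*(p + 4)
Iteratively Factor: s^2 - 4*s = (s)*(s - 4)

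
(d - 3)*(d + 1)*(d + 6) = d^3 + 4*d^2 - 15*d - 18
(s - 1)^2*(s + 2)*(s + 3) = s^4 + 3*s^3 - 3*s^2 - 7*s + 6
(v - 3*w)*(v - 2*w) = v^2 - 5*v*w + 6*w^2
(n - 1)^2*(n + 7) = n^3 + 5*n^2 - 13*n + 7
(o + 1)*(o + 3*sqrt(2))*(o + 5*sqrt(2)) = o^3 + o^2 + 8*sqrt(2)*o^2 + 8*sqrt(2)*o + 30*o + 30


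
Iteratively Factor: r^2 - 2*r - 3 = (r - 3)*(r + 1)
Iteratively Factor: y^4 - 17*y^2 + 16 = (y + 4)*(y^3 - 4*y^2 - y + 4) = (y - 4)*(y + 4)*(y^2 - 1) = (y - 4)*(y - 1)*(y + 4)*(y + 1)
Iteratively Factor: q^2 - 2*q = (q - 2)*(q)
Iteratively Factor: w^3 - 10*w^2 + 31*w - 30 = (w - 2)*(w^2 - 8*w + 15) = (w - 3)*(w - 2)*(w - 5)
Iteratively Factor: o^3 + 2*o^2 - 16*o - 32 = (o - 4)*(o^2 + 6*o + 8) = (o - 4)*(o + 4)*(o + 2)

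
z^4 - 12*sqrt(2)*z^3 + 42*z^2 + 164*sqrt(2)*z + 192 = (z - 8*sqrt(2))*(z - 6*sqrt(2))*(z + sqrt(2))^2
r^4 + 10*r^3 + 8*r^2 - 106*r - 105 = (r - 3)*(r + 1)*(r + 5)*(r + 7)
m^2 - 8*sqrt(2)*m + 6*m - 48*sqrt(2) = (m + 6)*(m - 8*sqrt(2))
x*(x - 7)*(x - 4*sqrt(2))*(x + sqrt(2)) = x^4 - 7*x^3 - 3*sqrt(2)*x^3 - 8*x^2 + 21*sqrt(2)*x^2 + 56*x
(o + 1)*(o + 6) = o^2 + 7*o + 6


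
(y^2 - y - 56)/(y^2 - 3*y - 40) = (y + 7)/(y + 5)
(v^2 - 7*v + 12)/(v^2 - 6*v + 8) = (v - 3)/(v - 2)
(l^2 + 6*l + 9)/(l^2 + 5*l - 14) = (l^2 + 6*l + 9)/(l^2 + 5*l - 14)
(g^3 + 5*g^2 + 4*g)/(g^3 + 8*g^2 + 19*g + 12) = g/(g + 3)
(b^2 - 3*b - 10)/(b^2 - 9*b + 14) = (b^2 - 3*b - 10)/(b^2 - 9*b + 14)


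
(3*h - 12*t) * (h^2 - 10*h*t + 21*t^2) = 3*h^3 - 42*h^2*t + 183*h*t^2 - 252*t^3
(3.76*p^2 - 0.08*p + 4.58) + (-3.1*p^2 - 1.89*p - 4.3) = 0.66*p^2 - 1.97*p + 0.28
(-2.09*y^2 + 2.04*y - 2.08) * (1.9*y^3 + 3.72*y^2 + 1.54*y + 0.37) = -3.971*y^5 - 3.8988*y^4 + 0.418200000000001*y^3 - 5.3693*y^2 - 2.4484*y - 0.7696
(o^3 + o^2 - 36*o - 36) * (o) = o^4 + o^3 - 36*o^2 - 36*o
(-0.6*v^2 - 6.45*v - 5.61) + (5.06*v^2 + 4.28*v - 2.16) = 4.46*v^2 - 2.17*v - 7.77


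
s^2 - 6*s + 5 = (s - 5)*(s - 1)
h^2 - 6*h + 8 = (h - 4)*(h - 2)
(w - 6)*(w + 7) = w^2 + w - 42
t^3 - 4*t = t*(t - 2)*(t + 2)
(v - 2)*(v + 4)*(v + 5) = v^3 + 7*v^2 + 2*v - 40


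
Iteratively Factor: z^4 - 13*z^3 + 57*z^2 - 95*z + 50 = (z - 5)*(z^3 - 8*z^2 + 17*z - 10) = (z - 5)*(z - 2)*(z^2 - 6*z + 5) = (z - 5)*(z - 2)*(z - 1)*(z - 5)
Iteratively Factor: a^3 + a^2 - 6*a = (a + 3)*(a^2 - 2*a) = a*(a + 3)*(a - 2)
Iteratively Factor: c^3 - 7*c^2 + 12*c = (c)*(c^2 - 7*c + 12) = c*(c - 4)*(c - 3)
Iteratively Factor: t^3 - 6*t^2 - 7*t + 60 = (t - 5)*(t^2 - t - 12) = (t - 5)*(t - 4)*(t + 3)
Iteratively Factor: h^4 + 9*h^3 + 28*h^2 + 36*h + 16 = (h + 1)*(h^3 + 8*h^2 + 20*h + 16) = (h + 1)*(h + 2)*(h^2 + 6*h + 8) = (h + 1)*(h + 2)^2*(h + 4)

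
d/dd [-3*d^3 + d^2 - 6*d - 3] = -9*d^2 + 2*d - 6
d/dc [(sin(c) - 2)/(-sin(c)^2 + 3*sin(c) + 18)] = (sin(c)^2 - 4*sin(c) + 24)*cos(c)/((sin(c) - 6)^2*(sin(c) + 3)^2)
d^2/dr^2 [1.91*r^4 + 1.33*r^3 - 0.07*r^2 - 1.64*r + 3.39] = 22.92*r^2 + 7.98*r - 0.14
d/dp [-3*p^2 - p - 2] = -6*p - 1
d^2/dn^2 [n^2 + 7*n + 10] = 2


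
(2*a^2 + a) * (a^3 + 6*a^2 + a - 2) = 2*a^5 + 13*a^4 + 8*a^3 - 3*a^2 - 2*a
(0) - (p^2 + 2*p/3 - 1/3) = -p^2 - 2*p/3 + 1/3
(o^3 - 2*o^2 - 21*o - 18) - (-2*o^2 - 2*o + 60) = o^3 - 19*o - 78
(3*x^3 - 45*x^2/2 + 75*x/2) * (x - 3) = 3*x^4 - 63*x^3/2 + 105*x^2 - 225*x/2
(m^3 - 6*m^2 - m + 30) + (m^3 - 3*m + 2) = 2*m^3 - 6*m^2 - 4*m + 32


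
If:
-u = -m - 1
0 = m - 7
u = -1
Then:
No Solution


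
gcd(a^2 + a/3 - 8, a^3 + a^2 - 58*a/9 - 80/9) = a - 8/3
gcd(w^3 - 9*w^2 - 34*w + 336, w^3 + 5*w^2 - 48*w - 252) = w^2 - w - 42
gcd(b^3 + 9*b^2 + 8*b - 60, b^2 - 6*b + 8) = b - 2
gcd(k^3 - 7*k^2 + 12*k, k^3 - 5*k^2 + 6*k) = k^2 - 3*k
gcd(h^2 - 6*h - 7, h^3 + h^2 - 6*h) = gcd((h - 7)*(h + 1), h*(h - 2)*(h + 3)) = 1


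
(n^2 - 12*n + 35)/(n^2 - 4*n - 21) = (n - 5)/(n + 3)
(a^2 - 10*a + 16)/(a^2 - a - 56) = (a - 2)/(a + 7)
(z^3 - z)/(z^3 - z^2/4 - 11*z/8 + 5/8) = 8*z*(z + 1)/(8*z^2 + 6*z - 5)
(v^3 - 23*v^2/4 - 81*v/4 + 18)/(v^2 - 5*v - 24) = v - 3/4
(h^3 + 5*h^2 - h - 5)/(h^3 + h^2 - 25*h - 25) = (h - 1)/(h - 5)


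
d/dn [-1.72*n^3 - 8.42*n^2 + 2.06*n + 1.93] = -5.16*n^2 - 16.84*n + 2.06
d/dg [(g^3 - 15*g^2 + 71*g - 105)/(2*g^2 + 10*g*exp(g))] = (g*(g + 5*exp(g))*(3*g^2 - 30*g + 71) - (5*g*exp(g) + 2*g + 5*exp(g))*(g^3 - 15*g^2 + 71*g - 105))/(2*g^2*(g + 5*exp(g))^2)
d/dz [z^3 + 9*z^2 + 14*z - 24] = 3*z^2 + 18*z + 14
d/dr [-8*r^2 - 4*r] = -16*r - 4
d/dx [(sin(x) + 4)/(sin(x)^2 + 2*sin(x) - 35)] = (-8*sin(x) + cos(x)^2 - 44)*cos(x)/(sin(x)^2 + 2*sin(x) - 35)^2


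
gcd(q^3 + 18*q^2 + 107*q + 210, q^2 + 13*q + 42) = q^2 + 13*q + 42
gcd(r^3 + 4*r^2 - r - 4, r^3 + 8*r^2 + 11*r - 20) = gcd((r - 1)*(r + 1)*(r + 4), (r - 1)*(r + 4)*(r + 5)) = r^2 + 3*r - 4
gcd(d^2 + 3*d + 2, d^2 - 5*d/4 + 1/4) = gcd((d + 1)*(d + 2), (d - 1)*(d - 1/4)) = 1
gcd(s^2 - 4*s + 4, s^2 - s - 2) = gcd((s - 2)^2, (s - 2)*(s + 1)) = s - 2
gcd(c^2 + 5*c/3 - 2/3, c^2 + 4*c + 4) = c + 2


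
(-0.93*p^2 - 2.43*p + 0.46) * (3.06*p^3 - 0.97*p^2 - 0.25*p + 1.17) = -2.8458*p^5 - 6.5337*p^4 + 3.9972*p^3 - 0.9268*p^2 - 2.9581*p + 0.5382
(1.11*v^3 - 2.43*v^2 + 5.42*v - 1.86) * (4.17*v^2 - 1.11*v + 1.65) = 4.6287*v^5 - 11.3652*v^4 + 27.1302*v^3 - 17.7819*v^2 + 11.0076*v - 3.069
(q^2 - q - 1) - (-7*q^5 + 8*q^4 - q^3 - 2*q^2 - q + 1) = 7*q^5 - 8*q^4 + q^3 + 3*q^2 - 2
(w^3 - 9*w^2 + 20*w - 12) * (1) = w^3 - 9*w^2 + 20*w - 12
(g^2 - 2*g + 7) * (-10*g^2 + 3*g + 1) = -10*g^4 + 23*g^3 - 75*g^2 + 19*g + 7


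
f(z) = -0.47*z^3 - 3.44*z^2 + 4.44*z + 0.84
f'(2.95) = -28.13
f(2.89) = -26.40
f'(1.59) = -10.06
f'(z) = -1.41*z^2 - 6.88*z + 4.44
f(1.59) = -2.69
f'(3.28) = -33.30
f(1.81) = -5.18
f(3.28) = -38.19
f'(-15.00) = -209.61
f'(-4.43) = 7.25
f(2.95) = -28.06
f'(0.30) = 2.25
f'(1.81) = -12.63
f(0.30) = 1.85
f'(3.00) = -28.89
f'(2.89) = -27.22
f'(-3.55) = 11.09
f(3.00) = -29.49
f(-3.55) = -37.25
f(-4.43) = -45.48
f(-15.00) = 746.49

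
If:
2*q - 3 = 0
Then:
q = 3/2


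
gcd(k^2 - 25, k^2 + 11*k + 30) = k + 5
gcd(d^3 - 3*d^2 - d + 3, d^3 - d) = d^2 - 1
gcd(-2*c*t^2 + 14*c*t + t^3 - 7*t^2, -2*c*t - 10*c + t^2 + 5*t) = -2*c + t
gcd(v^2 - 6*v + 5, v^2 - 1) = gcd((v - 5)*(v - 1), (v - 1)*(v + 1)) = v - 1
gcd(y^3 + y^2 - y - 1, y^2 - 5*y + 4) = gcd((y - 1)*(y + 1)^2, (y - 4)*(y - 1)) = y - 1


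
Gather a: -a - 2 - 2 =-a - 4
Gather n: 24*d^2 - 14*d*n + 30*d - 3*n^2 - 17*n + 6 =24*d^2 + 30*d - 3*n^2 + n*(-14*d - 17) + 6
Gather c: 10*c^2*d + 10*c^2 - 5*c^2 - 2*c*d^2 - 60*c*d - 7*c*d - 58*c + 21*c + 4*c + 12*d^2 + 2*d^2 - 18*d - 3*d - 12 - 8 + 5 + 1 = c^2*(10*d + 5) + c*(-2*d^2 - 67*d - 33) + 14*d^2 - 21*d - 14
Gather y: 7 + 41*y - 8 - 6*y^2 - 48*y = -6*y^2 - 7*y - 1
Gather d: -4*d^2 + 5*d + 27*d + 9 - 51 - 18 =-4*d^2 + 32*d - 60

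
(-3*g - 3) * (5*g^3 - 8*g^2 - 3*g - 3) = -15*g^4 + 9*g^3 + 33*g^2 + 18*g + 9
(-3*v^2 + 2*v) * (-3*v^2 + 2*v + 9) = 9*v^4 - 12*v^3 - 23*v^2 + 18*v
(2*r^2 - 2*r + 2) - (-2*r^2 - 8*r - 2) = 4*r^2 + 6*r + 4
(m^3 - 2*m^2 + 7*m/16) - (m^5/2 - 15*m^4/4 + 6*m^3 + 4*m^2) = -m^5/2 + 15*m^4/4 - 5*m^3 - 6*m^2 + 7*m/16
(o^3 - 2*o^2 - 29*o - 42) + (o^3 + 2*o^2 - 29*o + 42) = 2*o^3 - 58*o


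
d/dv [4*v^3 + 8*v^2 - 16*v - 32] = 12*v^2 + 16*v - 16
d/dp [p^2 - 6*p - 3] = 2*p - 6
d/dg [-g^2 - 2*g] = -2*g - 2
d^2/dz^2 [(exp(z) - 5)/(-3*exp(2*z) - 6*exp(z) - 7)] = (-9*exp(4*z) + 198*exp(3*z) + 396*exp(2*z) - 198*exp(z) - 259)*exp(z)/(27*exp(6*z) + 162*exp(5*z) + 513*exp(4*z) + 972*exp(3*z) + 1197*exp(2*z) + 882*exp(z) + 343)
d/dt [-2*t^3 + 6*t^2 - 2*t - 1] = -6*t^2 + 12*t - 2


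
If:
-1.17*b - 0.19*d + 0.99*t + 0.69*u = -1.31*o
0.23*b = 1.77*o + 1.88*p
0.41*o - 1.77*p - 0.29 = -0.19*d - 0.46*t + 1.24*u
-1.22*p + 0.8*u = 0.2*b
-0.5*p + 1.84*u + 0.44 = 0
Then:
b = -18.448*u - 5.368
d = 60.5510250576763*u + 15.9605181416428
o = -6.30589830508475*u - 1.63222598870057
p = 3.68*u + 0.88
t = -2.53407925189947*u - 1.12105606857588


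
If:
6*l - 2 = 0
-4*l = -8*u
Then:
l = 1/3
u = 1/6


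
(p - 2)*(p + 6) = p^2 + 4*p - 12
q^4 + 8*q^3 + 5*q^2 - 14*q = q*(q - 1)*(q + 2)*(q + 7)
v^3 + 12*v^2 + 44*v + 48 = (v + 2)*(v + 4)*(v + 6)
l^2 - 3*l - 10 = (l - 5)*(l + 2)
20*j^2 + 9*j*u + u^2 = (4*j + u)*(5*j + u)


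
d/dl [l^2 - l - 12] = 2*l - 1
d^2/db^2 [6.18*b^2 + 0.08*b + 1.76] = 12.3600000000000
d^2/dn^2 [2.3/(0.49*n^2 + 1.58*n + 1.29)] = (-1.10446*n^2 - 3.56132*n + 2.3*(0.98*n + 1.58)*(1.96*n + 3.16) - 2.90766)/(0.49*n^2 + 1.58*n + 1.29)^3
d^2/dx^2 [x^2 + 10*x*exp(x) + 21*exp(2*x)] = 10*x*exp(x) + 84*exp(2*x) + 20*exp(x) + 2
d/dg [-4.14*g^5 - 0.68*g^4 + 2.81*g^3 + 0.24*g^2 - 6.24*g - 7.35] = -20.7*g^4 - 2.72*g^3 + 8.43*g^2 + 0.48*g - 6.24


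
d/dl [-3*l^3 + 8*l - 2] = 8 - 9*l^2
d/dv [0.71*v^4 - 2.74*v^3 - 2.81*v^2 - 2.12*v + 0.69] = 2.84*v^3 - 8.22*v^2 - 5.62*v - 2.12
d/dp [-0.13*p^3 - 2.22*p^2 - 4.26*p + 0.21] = -0.39*p^2 - 4.44*p - 4.26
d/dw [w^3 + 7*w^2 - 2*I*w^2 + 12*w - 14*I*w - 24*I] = 3*w^2 + w*(14 - 4*I) + 12 - 14*I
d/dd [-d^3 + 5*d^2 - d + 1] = -3*d^2 + 10*d - 1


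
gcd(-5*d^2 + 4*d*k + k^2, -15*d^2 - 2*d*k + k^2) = 1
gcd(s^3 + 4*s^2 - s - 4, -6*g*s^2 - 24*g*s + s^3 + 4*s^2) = s + 4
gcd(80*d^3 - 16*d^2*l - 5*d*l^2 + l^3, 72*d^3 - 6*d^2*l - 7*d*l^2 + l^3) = 4*d - l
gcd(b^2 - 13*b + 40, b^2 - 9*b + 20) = b - 5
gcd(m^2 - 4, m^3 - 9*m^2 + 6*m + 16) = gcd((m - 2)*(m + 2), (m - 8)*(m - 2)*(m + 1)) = m - 2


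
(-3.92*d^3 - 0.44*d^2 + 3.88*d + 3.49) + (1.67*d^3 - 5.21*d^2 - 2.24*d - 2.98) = -2.25*d^3 - 5.65*d^2 + 1.64*d + 0.51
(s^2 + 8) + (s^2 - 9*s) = 2*s^2 - 9*s + 8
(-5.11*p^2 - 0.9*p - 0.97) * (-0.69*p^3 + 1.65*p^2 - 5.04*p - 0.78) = 3.5259*p^5 - 7.8105*p^4 + 24.9387*p^3 + 6.9213*p^2 + 5.5908*p + 0.7566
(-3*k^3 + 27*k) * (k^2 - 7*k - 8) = -3*k^5 + 21*k^4 + 51*k^3 - 189*k^2 - 216*k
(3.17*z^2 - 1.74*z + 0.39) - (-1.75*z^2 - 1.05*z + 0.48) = 4.92*z^2 - 0.69*z - 0.09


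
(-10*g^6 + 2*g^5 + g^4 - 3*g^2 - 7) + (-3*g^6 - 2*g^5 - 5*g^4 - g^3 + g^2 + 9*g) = -13*g^6 - 4*g^4 - g^3 - 2*g^2 + 9*g - 7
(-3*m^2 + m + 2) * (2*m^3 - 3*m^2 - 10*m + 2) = -6*m^5 + 11*m^4 + 31*m^3 - 22*m^2 - 18*m + 4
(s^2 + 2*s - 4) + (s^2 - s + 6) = 2*s^2 + s + 2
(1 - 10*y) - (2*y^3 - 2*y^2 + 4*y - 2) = -2*y^3 + 2*y^2 - 14*y + 3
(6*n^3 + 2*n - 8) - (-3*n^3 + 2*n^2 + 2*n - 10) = 9*n^3 - 2*n^2 + 2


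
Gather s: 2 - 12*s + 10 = 12 - 12*s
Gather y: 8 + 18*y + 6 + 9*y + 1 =27*y + 15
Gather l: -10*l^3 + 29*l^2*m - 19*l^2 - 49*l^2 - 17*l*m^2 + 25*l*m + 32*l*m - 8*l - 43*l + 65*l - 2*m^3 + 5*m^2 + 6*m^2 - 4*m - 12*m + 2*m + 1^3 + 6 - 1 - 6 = -10*l^3 + l^2*(29*m - 68) + l*(-17*m^2 + 57*m + 14) - 2*m^3 + 11*m^2 - 14*m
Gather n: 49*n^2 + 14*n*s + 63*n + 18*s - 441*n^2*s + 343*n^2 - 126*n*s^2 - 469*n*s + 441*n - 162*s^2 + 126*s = n^2*(392 - 441*s) + n*(-126*s^2 - 455*s + 504) - 162*s^2 + 144*s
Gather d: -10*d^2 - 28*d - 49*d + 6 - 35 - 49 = -10*d^2 - 77*d - 78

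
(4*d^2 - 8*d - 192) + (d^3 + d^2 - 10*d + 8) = d^3 + 5*d^2 - 18*d - 184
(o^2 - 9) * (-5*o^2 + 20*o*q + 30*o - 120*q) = -5*o^4 + 20*o^3*q + 30*o^3 - 120*o^2*q + 45*o^2 - 180*o*q - 270*o + 1080*q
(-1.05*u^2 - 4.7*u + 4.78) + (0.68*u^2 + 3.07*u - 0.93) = -0.37*u^2 - 1.63*u + 3.85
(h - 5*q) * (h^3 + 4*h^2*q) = h^4 - h^3*q - 20*h^2*q^2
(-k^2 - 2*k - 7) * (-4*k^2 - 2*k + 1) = 4*k^4 + 10*k^3 + 31*k^2 + 12*k - 7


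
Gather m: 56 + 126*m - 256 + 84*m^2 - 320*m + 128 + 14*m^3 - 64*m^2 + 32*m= 14*m^3 + 20*m^2 - 162*m - 72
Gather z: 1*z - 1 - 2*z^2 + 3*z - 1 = -2*z^2 + 4*z - 2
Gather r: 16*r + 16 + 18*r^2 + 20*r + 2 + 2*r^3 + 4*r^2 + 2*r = 2*r^3 + 22*r^2 + 38*r + 18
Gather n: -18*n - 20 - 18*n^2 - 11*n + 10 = -18*n^2 - 29*n - 10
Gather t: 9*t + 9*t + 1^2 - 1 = 18*t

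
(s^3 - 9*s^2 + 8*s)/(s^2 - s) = s - 8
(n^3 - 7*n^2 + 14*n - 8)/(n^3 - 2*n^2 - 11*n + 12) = (n - 2)/(n + 3)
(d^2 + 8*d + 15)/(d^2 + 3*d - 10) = (d + 3)/(d - 2)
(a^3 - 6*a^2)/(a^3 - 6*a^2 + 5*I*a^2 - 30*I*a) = a/(a + 5*I)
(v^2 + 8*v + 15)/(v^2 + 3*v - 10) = (v + 3)/(v - 2)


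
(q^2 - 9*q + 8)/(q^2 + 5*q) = (q^2 - 9*q + 8)/(q*(q + 5))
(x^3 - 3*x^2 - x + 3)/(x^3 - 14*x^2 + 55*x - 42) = (x^2 - 2*x - 3)/(x^2 - 13*x + 42)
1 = 1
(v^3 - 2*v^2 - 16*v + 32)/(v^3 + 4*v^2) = 1 - 6/v + 8/v^2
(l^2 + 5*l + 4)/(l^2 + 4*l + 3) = (l + 4)/(l + 3)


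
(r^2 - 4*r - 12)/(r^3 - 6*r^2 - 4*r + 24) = 1/(r - 2)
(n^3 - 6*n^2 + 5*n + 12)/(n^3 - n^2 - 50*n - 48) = (n^2 - 7*n + 12)/(n^2 - 2*n - 48)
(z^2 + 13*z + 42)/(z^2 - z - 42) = (z + 7)/(z - 7)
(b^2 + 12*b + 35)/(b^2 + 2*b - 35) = (b + 5)/(b - 5)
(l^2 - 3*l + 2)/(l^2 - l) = (l - 2)/l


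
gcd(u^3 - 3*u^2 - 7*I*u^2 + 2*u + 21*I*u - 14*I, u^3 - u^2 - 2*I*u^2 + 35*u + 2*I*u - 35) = u^2 + u*(-1 - 7*I) + 7*I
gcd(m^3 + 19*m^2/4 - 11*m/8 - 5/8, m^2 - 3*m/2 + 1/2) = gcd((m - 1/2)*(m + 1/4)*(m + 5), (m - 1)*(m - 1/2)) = m - 1/2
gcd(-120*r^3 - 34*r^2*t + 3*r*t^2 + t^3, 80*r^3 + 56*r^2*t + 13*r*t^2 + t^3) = 20*r^2 + 9*r*t + t^2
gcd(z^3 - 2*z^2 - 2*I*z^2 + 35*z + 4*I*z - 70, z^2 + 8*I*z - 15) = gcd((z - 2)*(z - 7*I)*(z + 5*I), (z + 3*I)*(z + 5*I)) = z + 5*I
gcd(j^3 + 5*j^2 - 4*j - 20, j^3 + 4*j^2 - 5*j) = j + 5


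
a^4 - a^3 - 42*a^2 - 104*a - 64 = (a - 8)*(a + 1)*(a + 2)*(a + 4)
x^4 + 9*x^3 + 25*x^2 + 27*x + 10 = (x + 1)^2*(x + 2)*(x + 5)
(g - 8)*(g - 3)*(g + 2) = g^3 - 9*g^2 + 2*g + 48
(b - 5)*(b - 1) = b^2 - 6*b + 5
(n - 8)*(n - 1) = n^2 - 9*n + 8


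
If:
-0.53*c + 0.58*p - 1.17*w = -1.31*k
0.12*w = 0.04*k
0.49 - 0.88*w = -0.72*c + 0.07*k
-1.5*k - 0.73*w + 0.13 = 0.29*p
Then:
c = -0.57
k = 0.22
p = -0.87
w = 0.07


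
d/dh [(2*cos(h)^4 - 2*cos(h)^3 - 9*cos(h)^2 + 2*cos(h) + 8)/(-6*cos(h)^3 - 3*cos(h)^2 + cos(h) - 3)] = 4*(12*cos(h)^6 + 12*cos(h)^5 + 42*cos(h)^4 + 4*cos(h)^3 - 159*cos(h)^2 - 102*cos(h) + 14)*sin(h)/(7*cos(h) + 3*cos(2*h) + 3*cos(3*h) + 9)^2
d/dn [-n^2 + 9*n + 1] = 9 - 2*n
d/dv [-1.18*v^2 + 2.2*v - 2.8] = 2.2 - 2.36*v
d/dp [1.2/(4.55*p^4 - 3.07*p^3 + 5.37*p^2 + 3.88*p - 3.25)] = (-21.84*p^3 + 11.052*p^2 - 12.888*p - 4.656)/(4.55*p^4 - 3.07*p^3 + 5.37*p^2 + 3.88*p - 3.25)^2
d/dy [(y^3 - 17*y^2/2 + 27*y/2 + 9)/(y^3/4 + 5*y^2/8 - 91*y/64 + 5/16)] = 32*(352*y^4 - 1228*y^3 - 277*y^2 - 2120*y + 2178)/(256*y^6 + 1280*y^5 - 1312*y^4 - 6640*y^3 + 9881*y^2 - 3640*y + 400)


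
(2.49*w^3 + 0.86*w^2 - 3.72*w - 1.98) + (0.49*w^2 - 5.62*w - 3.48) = 2.49*w^3 + 1.35*w^2 - 9.34*w - 5.46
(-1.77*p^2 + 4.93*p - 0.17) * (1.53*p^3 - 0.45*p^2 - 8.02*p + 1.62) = -2.7081*p^5 + 8.3394*p^4 + 11.7168*p^3 - 42.3295*p^2 + 9.35*p - 0.2754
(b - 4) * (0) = 0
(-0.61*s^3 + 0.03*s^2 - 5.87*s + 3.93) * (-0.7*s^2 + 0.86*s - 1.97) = 0.427*s^5 - 0.5456*s^4 + 5.3365*s^3 - 7.8583*s^2 + 14.9437*s - 7.7421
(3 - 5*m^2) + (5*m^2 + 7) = 10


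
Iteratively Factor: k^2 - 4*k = (k)*(k - 4)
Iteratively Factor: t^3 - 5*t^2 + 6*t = (t)*(t^2 - 5*t + 6) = t*(t - 2)*(t - 3)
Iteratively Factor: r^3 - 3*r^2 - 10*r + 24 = (r - 2)*(r^2 - r - 12) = (r - 4)*(r - 2)*(r + 3)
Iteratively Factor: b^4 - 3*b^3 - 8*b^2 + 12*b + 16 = (b - 2)*(b^3 - b^2 - 10*b - 8) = (b - 4)*(b - 2)*(b^2 + 3*b + 2) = (b - 4)*(b - 2)*(b + 1)*(b + 2)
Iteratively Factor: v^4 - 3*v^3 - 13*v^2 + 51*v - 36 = (v - 3)*(v^3 - 13*v + 12) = (v - 3)*(v + 4)*(v^2 - 4*v + 3) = (v - 3)^2*(v + 4)*(v - 1)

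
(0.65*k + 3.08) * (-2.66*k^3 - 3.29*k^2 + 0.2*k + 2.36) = -1.729*k^4 - 10.3313*k^3 - 10.0032*k^2 + 2.15*k + 7.2688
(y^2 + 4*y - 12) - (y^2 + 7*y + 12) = -3*y - 24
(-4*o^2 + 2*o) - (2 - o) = -4*o^2 + 3*o - 2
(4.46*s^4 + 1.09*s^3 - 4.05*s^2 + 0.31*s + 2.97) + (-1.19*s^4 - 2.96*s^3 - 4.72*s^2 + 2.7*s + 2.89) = 3.27*s^4 - 1.87*s^3 - 8.77*s^2 + 3.01*s + 5.86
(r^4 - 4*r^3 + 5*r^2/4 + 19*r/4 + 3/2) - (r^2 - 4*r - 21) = r^4 - 4*r^3 + r^2/4 + 35*r/4 + 45/2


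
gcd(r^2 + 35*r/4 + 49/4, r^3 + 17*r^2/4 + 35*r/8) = r + 7/4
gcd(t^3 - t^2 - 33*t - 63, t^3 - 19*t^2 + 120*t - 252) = t - 7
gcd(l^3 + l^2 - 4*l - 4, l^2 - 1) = l + 1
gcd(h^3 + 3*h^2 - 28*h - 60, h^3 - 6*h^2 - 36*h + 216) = h + 6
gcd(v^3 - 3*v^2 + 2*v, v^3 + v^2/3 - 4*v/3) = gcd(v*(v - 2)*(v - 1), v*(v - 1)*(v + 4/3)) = v^2 - v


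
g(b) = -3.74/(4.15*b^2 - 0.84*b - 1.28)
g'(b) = -3.74*(0.84 - 8.3*b)/(4.15*b^2 - 0.84*b - 1.28)^2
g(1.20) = -1.01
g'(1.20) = 2.51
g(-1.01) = -0.98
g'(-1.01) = -2.39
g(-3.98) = -0.06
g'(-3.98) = -0.03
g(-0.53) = -11.30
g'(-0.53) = -178.91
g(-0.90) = -1.32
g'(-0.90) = -3.86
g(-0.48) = -47.13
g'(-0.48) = -2864.68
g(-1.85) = -0.26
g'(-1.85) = -0.29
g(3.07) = -0.11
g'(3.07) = 0.07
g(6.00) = -0.03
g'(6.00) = 0.01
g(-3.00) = -0.10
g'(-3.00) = -0.06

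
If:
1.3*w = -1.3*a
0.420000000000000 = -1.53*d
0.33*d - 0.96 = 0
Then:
No Solution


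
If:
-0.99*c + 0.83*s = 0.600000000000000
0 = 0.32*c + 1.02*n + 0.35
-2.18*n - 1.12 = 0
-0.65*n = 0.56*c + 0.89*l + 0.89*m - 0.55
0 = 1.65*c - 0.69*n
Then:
No Solution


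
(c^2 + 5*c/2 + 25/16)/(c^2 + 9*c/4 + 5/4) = (c + 5/4)/(c + 1)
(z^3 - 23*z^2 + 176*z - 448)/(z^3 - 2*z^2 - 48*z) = (z^2 - 15*z + 56)/(z*(z + 6))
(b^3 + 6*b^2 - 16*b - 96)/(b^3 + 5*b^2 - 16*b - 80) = (b + 6)/(b + 5)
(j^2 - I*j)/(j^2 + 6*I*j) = (j - I)/(j + 6*I)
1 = 1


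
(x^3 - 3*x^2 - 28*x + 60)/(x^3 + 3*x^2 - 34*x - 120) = (x - 2)/(x + 4)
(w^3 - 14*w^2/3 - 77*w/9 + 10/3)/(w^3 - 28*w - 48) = (9*w^2 + 12*w - 5)/(9*(w^2 + 6*w + 8))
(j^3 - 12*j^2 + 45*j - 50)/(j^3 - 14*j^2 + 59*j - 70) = (j - 5)/(j - 7)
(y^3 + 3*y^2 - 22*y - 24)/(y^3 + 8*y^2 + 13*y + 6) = (y - 4)/(y + 1)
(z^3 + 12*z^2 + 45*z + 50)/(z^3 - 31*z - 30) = (z^2 + 7*z + 10)/(z^2 - 5*z - 6)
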